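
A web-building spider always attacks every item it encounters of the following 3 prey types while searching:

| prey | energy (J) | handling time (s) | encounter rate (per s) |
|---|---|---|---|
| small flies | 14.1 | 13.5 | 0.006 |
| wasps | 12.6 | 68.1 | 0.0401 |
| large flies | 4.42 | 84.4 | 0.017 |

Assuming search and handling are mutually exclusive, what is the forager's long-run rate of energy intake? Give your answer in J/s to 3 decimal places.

R = Σλ_iE_i / (1 + Σλ_ih_i)
Numerator: 0.006×14.1 + 0.0401×12.6 + 0.017×4.42 = 0.665
Denominator: 1 + 0.006×13.5 + 0.0401×68.1 + 0.017×84.4 = 5.247
R = 0.665/5.247 = 0.1267 J/s

0.127 J/s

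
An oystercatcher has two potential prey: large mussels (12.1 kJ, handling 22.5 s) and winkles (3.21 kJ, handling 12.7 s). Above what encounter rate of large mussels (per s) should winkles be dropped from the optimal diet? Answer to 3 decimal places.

0.039 per s

The zero-one rule: include winkles iff E₂/h₂ > λE₁/(1+λh₁). Equality gives the switch point.
λE₁h₂ = E₂ + λE₂h₁ ⇒ λ = E₂/(E₁h₂ − E₂h₁) = 3.21/(153.7 − 72.22) = 0.03941 per s.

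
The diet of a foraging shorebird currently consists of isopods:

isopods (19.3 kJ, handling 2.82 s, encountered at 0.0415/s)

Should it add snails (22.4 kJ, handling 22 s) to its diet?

On isopods alone, R = ΣλE/(1+Σλh) = 0.801/1.117 = 0.717 kJ/s.
snails: E/h = 22.4/22 = 1.018 kJ/s.
1.018 > 0.717, so adding snails raises the average — include it.

Yes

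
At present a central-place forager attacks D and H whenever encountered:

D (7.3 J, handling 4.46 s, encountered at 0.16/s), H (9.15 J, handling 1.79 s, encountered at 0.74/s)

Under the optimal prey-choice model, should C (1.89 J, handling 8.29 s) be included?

No

Current rate: (0.16×7.3 + 0.74×9.15)/(1 + 0.16×4.46 + 0.74×1.79) = 2.613 J/s.
C: E/h = 1.89/8.29 = 0.228 J/s.
0.228 < 2.613, so adding C would lower the average — exclude it.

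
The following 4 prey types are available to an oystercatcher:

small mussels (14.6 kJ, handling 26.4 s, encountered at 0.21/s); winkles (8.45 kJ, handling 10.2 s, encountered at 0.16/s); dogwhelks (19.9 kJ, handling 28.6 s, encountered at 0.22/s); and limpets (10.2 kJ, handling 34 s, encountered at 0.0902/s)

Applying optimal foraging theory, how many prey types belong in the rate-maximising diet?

2

Profitabilities (E/h, kJ/s): winkles 0.828, dogwhelks 0.696, small mussels 0.553, limpets 0.3. Add prey in this order while the next type's profitability exceeds the intake rate on those already taken.
Rate on top 1: 0.5137. dogwhelks: 0.696 > 0.5137 → include.
Rate on top 2: 0.6421. small mussels: 0.553 < 0.6421 → exclude; stop.
Optimal diet: winkles, dogwhelks — 2 of 4 types.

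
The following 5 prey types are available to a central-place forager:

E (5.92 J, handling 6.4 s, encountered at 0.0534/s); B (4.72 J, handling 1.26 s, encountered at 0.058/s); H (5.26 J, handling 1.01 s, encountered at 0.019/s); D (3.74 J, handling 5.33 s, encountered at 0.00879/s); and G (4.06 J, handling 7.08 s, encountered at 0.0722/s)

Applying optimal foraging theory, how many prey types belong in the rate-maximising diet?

5

Profitabilities (E/h, J/s): H 5.21, B 3.75, E 0.925, D 0.702, G 0.573. Add prey in this order while the next type's profitability exceeds the intake rate on those already taken.
Rate on top 1: 0.09806. B: 3.75 > 0.09806 → include.
Rate on top 2: 0.3421. E: 0.925 > 0.3421 → include.
Rate on top 3: 0.481. D: 0.702 > 0.481 → include.
Rate on top 4: 0.488. G: 0.573 > 0.488 → include.
Optimal diet: H, B, E, D, G — 5 of 5 types.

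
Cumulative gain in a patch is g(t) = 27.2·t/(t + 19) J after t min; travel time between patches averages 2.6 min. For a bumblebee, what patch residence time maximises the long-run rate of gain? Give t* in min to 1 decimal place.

7.0 min

Optimal t* satisfies g'(t*) = g(t*)/(T + t*).
g'(t) = 27.2·19/(t + 19)². Setting 27.2·19/(t+19)² = 27.2t/[(t+19)(2.6+t)] gives 19(2.6+t) = t(t+19), so t² = 19×2.6 = 49.4.
t* = √49.4 = 7.029 min.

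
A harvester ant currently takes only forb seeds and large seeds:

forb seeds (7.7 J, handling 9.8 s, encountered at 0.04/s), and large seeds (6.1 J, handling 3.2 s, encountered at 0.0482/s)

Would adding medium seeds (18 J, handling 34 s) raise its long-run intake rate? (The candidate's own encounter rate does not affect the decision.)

On forb seeds and large seeds alone, R = ΣλE/(1+Σλh) = 0.602/1.546 = 0.3893 J/s.
Profitability of medium seeds: 18/34 = 0.5294 J/s.
Since 0.5294 > R, including medium seeds increases the long-run rate.

Yes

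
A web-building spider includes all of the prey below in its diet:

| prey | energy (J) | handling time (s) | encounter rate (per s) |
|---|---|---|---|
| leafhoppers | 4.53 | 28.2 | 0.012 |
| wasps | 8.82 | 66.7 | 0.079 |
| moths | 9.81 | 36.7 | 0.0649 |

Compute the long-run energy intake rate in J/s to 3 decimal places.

0.154 J/s

R = Σλ_iE_i / (1 + Σλ_ih_i)
Numerator: 0.012×4.53 + 0.079×8.82 + 0.0649×9.81 = 1.388
Denominator: 1 + 0.012×28.2 + 0.079×66.7 + 0.0649×36.7 = 8.99
R = 1.388/8.99 = 0.1544 J/s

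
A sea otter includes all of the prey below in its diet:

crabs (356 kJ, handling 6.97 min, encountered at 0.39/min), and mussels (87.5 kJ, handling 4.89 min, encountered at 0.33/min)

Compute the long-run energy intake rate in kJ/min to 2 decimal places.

R = Σλ_iE_i / (1 + Σλ_ih_i)
Numerator: 0.39×356 + 0.33×87.5 = 167.7
Denominator: 1 + 0.39×6.97 + 0.33×4.89 = 5.332
R = 167.7/5.332 = 31.45 kJ/min

31.45 kJ/min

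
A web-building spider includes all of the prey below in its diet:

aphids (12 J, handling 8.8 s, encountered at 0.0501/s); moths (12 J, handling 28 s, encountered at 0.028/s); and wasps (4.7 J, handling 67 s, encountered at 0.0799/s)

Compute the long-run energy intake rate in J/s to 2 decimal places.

0.17 J/s

R = Σλ_iE_i / (1 + Σλ_ih_i)
Numerator: 0.0501×12 + 0.028×12 + 0.0799×4.7 = 1.313
Denominator: 1 + 0.0501×8.8 + 0.028×28 + 0.0799×67 = 7.578
R = 1.313/7.578 = 0.1732 J/s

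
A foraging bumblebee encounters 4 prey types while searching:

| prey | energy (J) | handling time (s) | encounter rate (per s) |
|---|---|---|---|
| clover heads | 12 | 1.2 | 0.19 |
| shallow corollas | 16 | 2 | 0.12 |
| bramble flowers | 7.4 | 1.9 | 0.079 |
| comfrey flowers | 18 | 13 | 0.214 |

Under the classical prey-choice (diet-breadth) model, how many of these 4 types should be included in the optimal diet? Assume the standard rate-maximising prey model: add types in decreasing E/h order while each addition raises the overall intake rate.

3

E/h in descending order: clover heads 10, shallow corollas 8, bramble flowers 3.89, comfrey flowers 1.38 J/s. The optimal diet is the largest prefix of this list for which every included type satisfies E_i/h_i > R on the types above it.
Rate on top 1: 1.857. shallow corollas: 8 > 1.857 → include.
Rate on top 2: 2.861. bramble flowers: 3.89 > 2.861 → include.
Rate on top 3: 2.957. comfrey flowers: 1.38 < 2.957 → exclude; stop.
Optimal diet: clover heads, shallow corollas, bramble flowers — 3 of 4 types.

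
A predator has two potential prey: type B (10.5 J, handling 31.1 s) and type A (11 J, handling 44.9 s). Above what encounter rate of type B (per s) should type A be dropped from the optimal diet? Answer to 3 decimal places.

The zero-one rule: include type A iff E₂/h₂ > λE₁/(1+λh₁). Equality gives the switch point.
λE₁h₂ = E₂ + λE₂h₁ ⇒ λ = E₂/(E₁h₂ − E₂h₁) = 11/(471.4 − 342.1) = 0.08504 per s.

0.085 per s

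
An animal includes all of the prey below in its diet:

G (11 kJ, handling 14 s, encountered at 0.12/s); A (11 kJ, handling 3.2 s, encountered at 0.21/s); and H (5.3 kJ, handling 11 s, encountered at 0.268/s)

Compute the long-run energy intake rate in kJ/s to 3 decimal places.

0.802 kJ/s

Energy encountered per unit search time: 0.12×11 + 0.21×11 + 0.268×5.3 = 5.05 kJ/s.
Handling time per unit search time: 0.12×14 + 0.21×3.2 + 0.268×11 = 5.3.
Rate = 5.05/(1 + 5.3) = 0.8017 kJ/s.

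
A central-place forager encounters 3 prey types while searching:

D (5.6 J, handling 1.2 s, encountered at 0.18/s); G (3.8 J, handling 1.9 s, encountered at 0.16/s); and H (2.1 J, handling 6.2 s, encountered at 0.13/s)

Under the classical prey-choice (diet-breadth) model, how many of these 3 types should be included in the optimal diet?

2

Profitabilities (E/h, J/s): D 4.67, G 2, H 0.339. Add prey in this order while the next type's profitability exceeds the intake rate on those already taken.
Rate on top 1: 0.8289. G: 2 > 0.8289 → include.
Rate on top 2: 1.063. H: 0.339 < 1.063 → exclude; stop.
Optimal diet: D, G — 2 of 3 types.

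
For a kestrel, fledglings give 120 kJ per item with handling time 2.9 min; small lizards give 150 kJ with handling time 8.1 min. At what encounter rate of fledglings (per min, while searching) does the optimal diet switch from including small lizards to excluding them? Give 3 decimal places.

Drop small lizards once their profitability E₂/h₂ falls below the rate achievable on fledglings alone: E₂/h₂ = λE₁/(1 + λh₁).
Solve for λ: λE₁h₂ = E₂(1 + λh₁) → λ(E₁h₂ − E₂h₁) = E₂ → λ = E₂/(E₁h₂ − E₂h₁).
λ = 150/(120×8.1 − 150×2.9) = 150/537 = 0.2793 per min.

0.279 per min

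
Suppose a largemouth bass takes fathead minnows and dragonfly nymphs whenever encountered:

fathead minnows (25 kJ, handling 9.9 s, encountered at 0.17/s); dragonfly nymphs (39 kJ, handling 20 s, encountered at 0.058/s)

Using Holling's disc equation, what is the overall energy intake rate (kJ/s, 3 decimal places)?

Energy encountered per unit search time: 0.17×25 + 0.058×39 = 6.512 kJ/s.
Handling time per unit search time: 0.17×9.9 + 0.058×20 = 2.843.
Rate = 6.512/(1 + 2.843) = 1.695 kJ/s.

1.695 kJ/s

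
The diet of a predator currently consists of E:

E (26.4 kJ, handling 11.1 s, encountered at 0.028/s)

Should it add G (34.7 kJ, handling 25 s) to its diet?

Yes

Intake rate on the current diet: R = (0.028×26.4) / (1 + 0.028×11.1) = 0.7392/1.311 = 0.5639 kJ/s.
G: E/h = 34.7/25 = 1.388 kJ/s.
1.388 > 0.5639, so adding G raises the average — include it.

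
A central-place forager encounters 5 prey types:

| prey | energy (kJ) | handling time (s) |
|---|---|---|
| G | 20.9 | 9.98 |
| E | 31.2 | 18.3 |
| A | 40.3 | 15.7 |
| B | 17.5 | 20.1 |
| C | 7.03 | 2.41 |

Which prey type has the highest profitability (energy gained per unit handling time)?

In descending order of E/h:
C: 7.03/2.41 = 2.92 kJ/s
A: 40.3/15.7 = 2.57 kJ/s
G: 20.9/9.98 = 2.09 kJ/s
E: 31.2/18.3 = 1.7 kJ/s
B: 17.5/20.1 = 0.871 kJ/s

C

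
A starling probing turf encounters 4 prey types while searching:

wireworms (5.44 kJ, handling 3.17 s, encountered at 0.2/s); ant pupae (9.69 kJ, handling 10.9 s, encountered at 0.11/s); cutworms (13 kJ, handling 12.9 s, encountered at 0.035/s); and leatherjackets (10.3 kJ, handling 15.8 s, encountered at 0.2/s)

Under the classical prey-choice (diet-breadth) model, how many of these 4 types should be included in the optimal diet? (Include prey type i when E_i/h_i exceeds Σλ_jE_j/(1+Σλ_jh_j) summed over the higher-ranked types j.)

E/h in descending order: wireworms 1.72, cutworms 1.01, ant pupae 0.889, leatherjackets 0.652 kJ/s. The optimal diet is the largest prefix of this list for which every included type satisfies E_i/h_i > R on the types above it.
Rate on top 1: 0.6659. cutworms: 1.01 > 0.6659 → include.
Rate on top 2: 0.7399. ant pupae: 0.889 > 0.7399 → include.
Rate on top 3: 0.7943. leatherjackets: 0.652 < 0.7943 → exclude; stop.
Optimal diet: wireworms, cutworms, ant pupae — 3 of 4 types.

3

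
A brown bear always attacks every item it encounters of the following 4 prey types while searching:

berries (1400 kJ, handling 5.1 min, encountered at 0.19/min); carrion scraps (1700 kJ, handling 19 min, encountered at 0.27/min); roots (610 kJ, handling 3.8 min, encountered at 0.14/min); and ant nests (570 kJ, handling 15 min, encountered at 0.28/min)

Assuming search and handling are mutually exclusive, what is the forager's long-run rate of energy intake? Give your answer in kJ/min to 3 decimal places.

81.988 kJ/min

Energy encountered per unit search time: 0.19×1400 + 0.27×1700 + 0.14×610 + 0.28×570 = 970 kJ/min.
Handling time per unit search time: 0.19×5.1 + 0.27×19 + 0.14×3.8 + 0.28×15 = 10.83.
Rate = 970/(1 + 10.83) = 81.99 kJ/min.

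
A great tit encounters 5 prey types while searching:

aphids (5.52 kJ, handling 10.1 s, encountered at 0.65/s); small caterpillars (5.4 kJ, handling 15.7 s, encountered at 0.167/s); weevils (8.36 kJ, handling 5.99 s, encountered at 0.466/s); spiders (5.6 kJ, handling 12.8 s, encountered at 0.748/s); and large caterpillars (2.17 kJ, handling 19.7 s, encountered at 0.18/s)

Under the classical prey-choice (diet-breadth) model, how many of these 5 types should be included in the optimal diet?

E/h in descending order: weevils 1.4, aphids 0.547, spiders 0.437, small caterpillars 0.344, large caterpillars 0.11 kJ/s. The optimal diet is the largest prefix of this list for which every included type satisfies E_i/h_i > R on the types above it.
Rate on top 1: 1.028. aphids: 0.547 < 1.028 → exclude; stop.
Optimal diet: weevils — 1 of 5 types.

1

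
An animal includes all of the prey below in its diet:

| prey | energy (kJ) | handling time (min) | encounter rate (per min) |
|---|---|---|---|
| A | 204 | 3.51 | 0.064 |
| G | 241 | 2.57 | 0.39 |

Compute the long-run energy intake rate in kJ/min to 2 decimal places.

R = Σλ_iE_i / (1 + Σλ_ih_i)
Numerator: 0.064×204 + 0.39×241 = 107
Denominator: 1 + 0.064×3.51 + 0.39×2.57 = 2.227
R = 107/2.227 = 48.07 kJ/min

48.07 kJ/min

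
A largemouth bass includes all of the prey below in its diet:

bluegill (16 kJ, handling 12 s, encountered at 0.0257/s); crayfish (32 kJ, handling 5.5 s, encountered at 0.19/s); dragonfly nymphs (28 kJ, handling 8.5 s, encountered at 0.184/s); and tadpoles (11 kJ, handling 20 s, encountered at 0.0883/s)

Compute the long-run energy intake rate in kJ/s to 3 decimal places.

Energy encountered per unit search time: 0.0257×16 + 0.19×32 + 0.184×28 + 0.0883×11 = 12.61 kJ/s.
Handling time per unit search time: 0.0257×12 + 0.19×5.5 + 0.184×8.5 + 0.0883×20 = 4.683.
Rate = 12.61/(1 + 4.683) = 2.22 kJ/s.

2.220 kJ/s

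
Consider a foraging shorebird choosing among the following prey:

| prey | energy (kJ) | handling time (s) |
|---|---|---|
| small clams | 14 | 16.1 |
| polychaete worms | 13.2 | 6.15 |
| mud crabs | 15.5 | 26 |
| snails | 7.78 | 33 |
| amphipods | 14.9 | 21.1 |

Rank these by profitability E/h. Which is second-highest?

In descending order of E/h:
polychaete worms: 13.2/6.15 = 2.15 kJ/s
small clams: 14/16.1 = 0.87 kJ/s
amphipods: 14.9/21.1 = 0.706 kJ/s
mud crabs: 15.5/26 = 0.596 kJ/s
snails: 7.78/33 = 0.236 kJ/s

small clams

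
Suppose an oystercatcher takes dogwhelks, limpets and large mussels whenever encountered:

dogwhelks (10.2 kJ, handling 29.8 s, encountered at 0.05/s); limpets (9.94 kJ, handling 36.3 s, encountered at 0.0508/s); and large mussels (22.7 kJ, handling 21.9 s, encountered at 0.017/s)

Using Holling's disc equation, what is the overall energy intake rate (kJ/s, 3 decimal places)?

0.298 kJ/s

R = (0.05×10.2 + 0.0508×9.94 + 0.017×22.7) / (1 + 0.05×29.8 + 0.0508×36.3 + 0.017×21.9) = 1.401/4.706 = 0.2977 kJ/s.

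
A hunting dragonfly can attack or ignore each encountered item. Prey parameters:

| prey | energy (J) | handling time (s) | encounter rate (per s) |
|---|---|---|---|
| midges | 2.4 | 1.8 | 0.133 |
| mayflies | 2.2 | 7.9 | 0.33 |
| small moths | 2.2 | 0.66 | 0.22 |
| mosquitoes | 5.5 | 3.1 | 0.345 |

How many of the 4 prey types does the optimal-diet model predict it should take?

E/h in descending order: small moths 3.33, mosquitoes 1.77, midges 1.33, mayflies 0.278 J/s. The optimal diet is the largest prefix of this list for which every included type satisfies E_i/h_i > R on the types above it.
Rate on top 1: 0.4226. mosquitoes: 1.77 > 0.4226 → include.
Rate on top 2: 1.075. midges: 1.33 > 1.075 → include.
Rate on top 3: 1.1. mayflies: 0.278 < 1.1 → exclude; stop.
Optimal diet: small moths, mosquitoes, midges — 3 of 4 types.

3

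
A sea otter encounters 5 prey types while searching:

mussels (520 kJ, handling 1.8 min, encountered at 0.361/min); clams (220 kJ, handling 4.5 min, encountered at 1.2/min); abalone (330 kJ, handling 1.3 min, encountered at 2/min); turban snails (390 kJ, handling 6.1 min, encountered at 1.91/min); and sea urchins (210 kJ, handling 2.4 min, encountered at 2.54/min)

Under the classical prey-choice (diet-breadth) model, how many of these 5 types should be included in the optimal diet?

E/h in descending order: mussels 289, abalone 254, sea urchins 87.5, turban snails 63.9, clams 48.9 kJ/min. The optimal diet is the largest prefix of this list for which every included type satisfies E_i/h_i > R on the types above it.
Rate on top 1: 113.8. abalone: 254 > 113.8 → include.
Rate on top 2: 199.5. sea urchins: 87.5 < 199.5 → exclude; stop.
Optimal diet: mussels, abalone — 2 of 5 types.

2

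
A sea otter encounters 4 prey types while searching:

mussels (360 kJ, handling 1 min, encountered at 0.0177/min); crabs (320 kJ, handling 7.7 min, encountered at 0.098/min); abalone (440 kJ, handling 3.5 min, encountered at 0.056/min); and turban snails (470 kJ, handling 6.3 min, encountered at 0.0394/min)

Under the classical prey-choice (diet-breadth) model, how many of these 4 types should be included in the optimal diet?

4

Rank by E/h (kJ/min): mussels 360, abalone 126, turban snails 74.6, crabs 41.6. Include each in turn until the next type's E/h falls below the running intake rate.
Rate on top 1: 6.261. abalone: 126 > 6.261 → include.
Rate on top 2: 25.55. turban snails: 74.6 > 25.55 → include.
Rate on top 3: 33.88. crabs: 41.6 > 33.88 → include.
Optimal diet: mussels, abalone, turban snails, crabs — 4 of 4 types.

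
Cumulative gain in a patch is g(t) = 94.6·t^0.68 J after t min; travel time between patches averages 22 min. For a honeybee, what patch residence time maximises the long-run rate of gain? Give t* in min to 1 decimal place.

46.8 min

Maximise g(t)/(T+t): set derivative to zero → g'(t)(T+t) = g(t).
g'(t) = 0.68·94.6·t^-0.32. Setting 0.68·94.6·t^-0.32 = 94.6·t^0.68/(22+t) gives 0.68(22+t) = t, so 0.32·t = 0.68×22.
t* = 0.68×22/0.32 = 46.75 min.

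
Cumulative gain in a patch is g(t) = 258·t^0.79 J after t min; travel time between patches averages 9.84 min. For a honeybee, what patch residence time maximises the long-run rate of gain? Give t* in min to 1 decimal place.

Maximise g(t)/(T+t): set derivative to zero → g'(t)(T+t) = g(t).
g'(t) = 0.79·258·t^-0.21. Setting 0.79·258·t^-0.21 = 258·t^0.79/(9.84+t) gives 0.79(9.84+t) = t, so 0.21·t = 0.79×9.84.
t* = 0.79×9.84/0.21 = 37.02 min.

37.0 min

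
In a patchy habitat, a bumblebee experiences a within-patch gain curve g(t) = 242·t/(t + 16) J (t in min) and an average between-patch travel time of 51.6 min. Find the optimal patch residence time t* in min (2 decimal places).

Maximise g(t)/(T+t): set derivative to zero → g'(t)(T+t) = g(t).
g'(t) = 242·16/(t + 16)². Setting 242·16/(t+16)² = 242t/[(t+16)(51.6+t)] gives 16(51.6+t) = t(t+16), so t² = 16×51.6 = 825.6.
t* = √825.6 = 28.73 min.

28.73 min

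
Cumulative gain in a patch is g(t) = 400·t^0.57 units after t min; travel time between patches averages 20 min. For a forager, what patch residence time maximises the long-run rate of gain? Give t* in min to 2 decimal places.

26.51 min

By the marginal value theorem, leave when the instantaneous gain rate g'(t) equals the habitat-wide average g(t)/(T + t).
g'(t) = 0.57·400·t^-0.43. Setting 0.57·400·t^-0.43 = 400·t^0.57/(20+t) gives 0.57(20+t) = t, so 0.43·t = 0.57×20.
t* = 0.57×20/0.43 = 26.51 min.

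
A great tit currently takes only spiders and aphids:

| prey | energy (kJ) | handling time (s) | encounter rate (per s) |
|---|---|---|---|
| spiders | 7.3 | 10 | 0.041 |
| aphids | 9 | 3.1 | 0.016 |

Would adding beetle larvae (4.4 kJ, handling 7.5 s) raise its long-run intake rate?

Yes

Current rate: (0.041×7.3 + 0.016×9)/(1 + 0.041×10 + 0.016×3.1) = 0.3037 kJ/s.
beetle larvae: E/h = 4.4/7.5 = 0.5867 kJ/s.
Since 0.5867 > R, including beetle larvae increases the long-run rate.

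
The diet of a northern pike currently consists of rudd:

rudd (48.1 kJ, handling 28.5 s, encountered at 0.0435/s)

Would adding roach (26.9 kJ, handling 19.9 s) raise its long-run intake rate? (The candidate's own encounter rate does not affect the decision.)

Yes

Intake rate on the current diet: R = (0.0435×48.1) / (1 + 0.0435×28.5) = 2.092/2.24 = 0.9342 kJ/s.
Profitability of roach: 26.9/19.9 = 1.352 kJ/s.
Since 1.352 > R, including roach increases the long-run rate.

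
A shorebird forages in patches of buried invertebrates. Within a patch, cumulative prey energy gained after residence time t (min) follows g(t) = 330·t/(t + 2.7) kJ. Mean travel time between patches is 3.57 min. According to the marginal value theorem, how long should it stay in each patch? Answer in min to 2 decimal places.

Maximise g(t)/(T+t): set derivative to zero → g'(t)(T+t) = g(t).
g'(t) = 330·2.7/(t + 2.7)². Setting 330·2.7/(t+2.7)² = 330t/[(t+2.7)(3.57+t)] gives 2.7(3.57+t) = t(t+2.7), so t² = 2.7×3.57 = 9.639.
t* = √9.639 = 3.105 min.

3.10 min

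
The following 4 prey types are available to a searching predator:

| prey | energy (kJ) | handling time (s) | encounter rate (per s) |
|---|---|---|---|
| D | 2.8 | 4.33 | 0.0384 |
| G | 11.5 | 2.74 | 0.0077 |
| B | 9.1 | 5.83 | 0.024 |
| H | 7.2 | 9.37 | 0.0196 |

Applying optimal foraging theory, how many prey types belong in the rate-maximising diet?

Profitabilities (E/h, kJ/s): G 4.2, B 1.56, H 0.768, D 0.647. Add prey in this order while the next type's profitability exceeds the intake rate on those already taken.
Rate on top 1: 0.08672. B: 1.56 > 0.08672 → include.
Rate on top 2: 0.2644. H: 0.768 > 0.2644 → include.
Rate on top 3: 0.3332. D: 0.647 > 0.3332 → include.
Optimal diet: G, B, H, D — 4 of 4 types.

4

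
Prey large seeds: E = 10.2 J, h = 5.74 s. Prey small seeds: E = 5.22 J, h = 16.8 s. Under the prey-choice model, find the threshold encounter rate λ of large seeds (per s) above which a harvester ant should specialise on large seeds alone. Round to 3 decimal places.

0.037 per s

Drop small seeds once their profitability E₂/h₂ falls below the rate achievable on large seeds alone: E₂/h₂ = λE₁/(1 + λh₁).
Solve for λ: λE₁h₂ = E₂(1 + λh₁) → λ(E₁h₂ − E₂h₁) = E₂ → λ = E₂/(E₁h₂ − E₂h₁).
λ = 5.22/(10.2×16.8 − 5.22×5.74) = 5.22/141.4 = 0.03692 per s.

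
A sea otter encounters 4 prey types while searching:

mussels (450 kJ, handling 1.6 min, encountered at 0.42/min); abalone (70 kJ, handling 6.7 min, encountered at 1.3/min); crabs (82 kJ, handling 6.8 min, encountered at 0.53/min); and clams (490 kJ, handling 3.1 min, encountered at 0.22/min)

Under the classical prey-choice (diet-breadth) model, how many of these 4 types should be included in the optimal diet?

Rank by E/h (kJ/min): mussels 281, clams 158, crabs 12.1, abalone 10.4. Include each in turn until the next type's E/h falls below the running intake rate.
Rate on top 1: 113. clams: 158 > 113 → include.
Rate on top 2: 126.1. crabs: 12.1 < 126.1 → exclude; stop.
Optimal diet: mussels, clams — 2 of 4 types.

2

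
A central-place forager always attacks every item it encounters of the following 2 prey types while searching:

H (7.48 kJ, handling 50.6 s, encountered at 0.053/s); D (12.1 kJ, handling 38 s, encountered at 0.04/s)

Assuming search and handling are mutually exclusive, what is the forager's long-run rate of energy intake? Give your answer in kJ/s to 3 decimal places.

R = Σλ_iE_i / (1 + Σλ_ih_i)
Numerator: 0.053×7.48 + 0.04×12.1 = 0.8804
Denominator: 1 + 0.053×50.6 + 0.04×38 = 5.202
R = 0.8804/5.202 = 0.1693 kJ/s

0.169 kJ/s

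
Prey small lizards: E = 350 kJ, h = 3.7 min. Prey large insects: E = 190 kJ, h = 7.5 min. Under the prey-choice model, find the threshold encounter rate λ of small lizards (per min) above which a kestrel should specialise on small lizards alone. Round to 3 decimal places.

0.099 per min

Drop large insects once their profitability E₂/h₂ falls below the rate achievable on small lizards alone: E₂/h₂ = λE₁/(1 + λh₁).
Solve for λ: λE₁h₂ = E₂(1 + λh₁) → λ(E₁h₂ − E₂h₁) = E₂ → λ = E₂/(E₁h₂ − E₂h₁).
λ = 190/(350×7.5 − 190×3.7) = 190/1922 = 0.09886 per min.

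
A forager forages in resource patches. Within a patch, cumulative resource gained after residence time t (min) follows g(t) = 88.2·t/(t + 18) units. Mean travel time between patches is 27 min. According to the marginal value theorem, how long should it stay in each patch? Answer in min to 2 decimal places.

Maximise g(t)/(T+t): set derivative to zero → g'(t)(T+t) = g(t).
g'(t) = 88.2·18/(t + 18)². Setting 88.2·18/(t+18)² = 88.2t/[(t+18)(27+t)] gives 18(27+t) = t(t+18), so t² = 18×27 = 486.
t* = √486 = 22.05 min.

22.05 min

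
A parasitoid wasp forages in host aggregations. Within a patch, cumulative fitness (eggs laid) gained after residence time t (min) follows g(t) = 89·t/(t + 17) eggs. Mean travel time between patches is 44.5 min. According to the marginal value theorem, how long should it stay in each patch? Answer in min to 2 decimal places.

Optimal t* satisfies g'(t*) = g(t*)/(T + t*).
g'(t) = 89·17/(t + 17)². Setting 89·17/(t+17)² = 89t/[(t+17)(44.5+t)] gives 17(44.5+t) = t(t+17), so t² = 17×44.5 = 756.5.
t* = √756.5 = 27.5 min.

27.50 min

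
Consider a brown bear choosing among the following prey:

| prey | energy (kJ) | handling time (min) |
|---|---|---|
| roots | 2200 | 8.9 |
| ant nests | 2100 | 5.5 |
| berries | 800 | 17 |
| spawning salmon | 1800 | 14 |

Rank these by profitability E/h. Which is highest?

In descending order of E/h:
ant nests: 2100/5.5 = 382 kJ/min
roots: 2200/8.9 = 247 kJ/min
spawning salmon: 1800/14 = 129 kJ/min
berries: 800/17 = 47.1 kJ/min

ant nests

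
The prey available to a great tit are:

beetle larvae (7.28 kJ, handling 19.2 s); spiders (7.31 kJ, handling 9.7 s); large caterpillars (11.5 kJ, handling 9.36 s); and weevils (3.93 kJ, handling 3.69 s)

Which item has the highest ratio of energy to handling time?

Profitability E/h (kJ/s): beetle larvae = 7.28/19.2 = 0.379, spiders = 7.31/9.7 = 0.754, large caterpillars = 11.5/9.36 = 1.23, weevils = 3.93/3.69 = 1.07.
Ranked: large caterpillars > weevils > spiders > beetle larvae.

large caterpillars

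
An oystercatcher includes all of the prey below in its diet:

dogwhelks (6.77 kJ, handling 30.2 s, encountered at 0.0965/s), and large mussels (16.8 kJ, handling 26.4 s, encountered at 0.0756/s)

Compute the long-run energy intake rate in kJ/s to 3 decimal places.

0.325 kJ/s

R = (0.0965×6.77 + 0.0756×16.8) / (1 + 0.0965×30.2 + 0.0756×26.4) = 1.923/5.91 = 0.3254 kJ/s.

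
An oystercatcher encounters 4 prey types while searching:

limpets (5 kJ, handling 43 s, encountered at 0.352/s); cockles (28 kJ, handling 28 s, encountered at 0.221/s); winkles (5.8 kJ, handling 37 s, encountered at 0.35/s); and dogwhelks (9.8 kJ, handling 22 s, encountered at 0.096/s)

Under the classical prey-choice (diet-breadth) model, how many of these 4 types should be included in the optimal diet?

Profitabilities (E/h, kJ/s): cockles 1, dogwhelks 0.445, winkles 0.157, limpets 0.116. Add prey in this order while the next type's profitability exceeds the intake rate on those already taken.
Rate on top 1: 0.8609. dogwhelks: 0.445 < 0.8609 → exclude; stop.
Optimal diet: cockles — 1 of 4 types.

1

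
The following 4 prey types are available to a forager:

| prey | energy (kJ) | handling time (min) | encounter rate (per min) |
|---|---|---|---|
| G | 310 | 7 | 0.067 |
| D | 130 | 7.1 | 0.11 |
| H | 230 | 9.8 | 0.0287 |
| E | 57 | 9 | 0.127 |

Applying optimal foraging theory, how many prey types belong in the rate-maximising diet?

3

E/h in descending order: G 44.3, H 23.5, D 18.3, E 6.33 kJ/min. The optimal diet is the largest prefix of this list for which every included type satisfies E_i/h_i > R on the types above it.
Rate on top 1: 14.14. H: 23.5 > 14.14 → include.
Rate on top 2: 15.64. D: 18.3 > 15.64 → include.
Rate on top 3: 16.46. E: 6.33 < 16.46 → exclude; stop.
Optimal diet: G, H, D — 3 of 4 types.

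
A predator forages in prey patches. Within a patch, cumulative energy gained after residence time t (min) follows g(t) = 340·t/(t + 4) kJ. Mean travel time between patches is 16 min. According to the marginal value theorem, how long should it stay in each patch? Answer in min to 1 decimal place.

8.0 min

Maximise g(t)/(T+t): set derivative to zero → g'(t)(T+t) = g(t).
g'(t) = 340·4/(t + 4)². Setting 340·4/(t+4)² = 340t/[(t+4)(16+t)] gives 4(16+t) = t(t+4), so t² = 4×16 = 64.
t* = √64 = 8 min.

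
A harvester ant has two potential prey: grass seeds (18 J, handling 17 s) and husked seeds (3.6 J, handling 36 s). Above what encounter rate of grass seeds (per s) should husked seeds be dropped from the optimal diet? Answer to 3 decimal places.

Drop husked seeds once their profitability E₂/h₂ falls below the rate achievable on grass seeds alone: E₂/h₂ = λE₁/(1 + λh₁).
Solve for λ: λE₁h₂ = E₂(1 + λh₁) → λ(E₁h₂ − E₂h₁) = E₂ → λ = E₂/(E₁h₂ − E₂h₁).
λ = 3.6/(18×36 − 3.6×17) = 3.6/586.8 = 0.006135 per s.

0.006 per s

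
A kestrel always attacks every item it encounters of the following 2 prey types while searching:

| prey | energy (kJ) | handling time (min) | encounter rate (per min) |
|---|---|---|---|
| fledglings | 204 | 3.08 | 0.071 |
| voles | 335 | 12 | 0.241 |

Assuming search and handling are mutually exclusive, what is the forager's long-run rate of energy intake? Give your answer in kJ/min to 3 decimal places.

Energy encountered per unit search time: 0.071×204 + 0.241×335 = 95.22 kJ/min.
Handling time per unit search time: 0.071×3.08 + 0.241×12 = 3.111.
Rate = 95.22/(1 + 3.111) = 23.16 kJ/min.

23.164 kJ/min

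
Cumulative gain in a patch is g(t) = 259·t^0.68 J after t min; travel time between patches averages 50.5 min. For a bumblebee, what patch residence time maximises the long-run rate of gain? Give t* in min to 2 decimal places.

Maximise g(t)/(T+t): set derivative to zero → g'(t)(T+t) = g(t).
g'(t) = 0.68·259·t^-0.32. Setting 0.68·259·t^-0.32 = 259·t^0.68/(50.5+t) gives 0.68(50.5+t) = t, so 0.32·t = 0.68×50.5.
t* = 0.68×50.5/0.32 = 107.3 min.

107.31 min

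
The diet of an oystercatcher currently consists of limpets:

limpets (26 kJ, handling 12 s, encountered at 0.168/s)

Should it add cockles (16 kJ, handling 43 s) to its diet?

No

On limpets alone, R = ΣλE/(1+Σλh) = 4.368/3.016 = 1.448 kJ/s.
cockles: E/h = 16/43 = 0.3721 kJ/s.
Since 0.3721 < R, time spent handling cockles is better spent searching.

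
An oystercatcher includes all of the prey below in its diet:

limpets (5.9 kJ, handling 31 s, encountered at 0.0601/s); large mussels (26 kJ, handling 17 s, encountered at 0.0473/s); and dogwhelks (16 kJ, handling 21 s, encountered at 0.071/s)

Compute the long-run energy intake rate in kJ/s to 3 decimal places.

0.527 kJ/s

R = (0.0601×5.9 + 0.0473×26 + 0.071×16) / (1 + 0.0601×31 + 0.0473×17 + 0.071×21) = 2.72/5.158 = 0.5274 kJ/s.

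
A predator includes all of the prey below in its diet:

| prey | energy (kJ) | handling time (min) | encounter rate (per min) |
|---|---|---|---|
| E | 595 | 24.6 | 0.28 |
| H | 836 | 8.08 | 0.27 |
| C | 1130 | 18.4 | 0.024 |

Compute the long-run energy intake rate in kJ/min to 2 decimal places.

R = Σλ_iE_i / (1 + Σλ_ih_i)
Numerator: 0.28×595 + 0.27×836 + 0.024×1130 = 419.4
Denominator: 1 + 0.28×24.6 + 0.27×8.08 + 0.024×18.4 = 10.51
R = 419.4/10.51 = 39.9 kJ/min

39.90 kJ/min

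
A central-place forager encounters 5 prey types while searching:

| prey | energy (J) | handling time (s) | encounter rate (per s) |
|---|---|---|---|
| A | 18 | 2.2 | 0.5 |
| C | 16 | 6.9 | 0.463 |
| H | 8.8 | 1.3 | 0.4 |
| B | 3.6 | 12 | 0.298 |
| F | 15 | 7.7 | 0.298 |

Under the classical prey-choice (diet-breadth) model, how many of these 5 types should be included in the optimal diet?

Profitabilities (E/h, J/s): A 8.18, H 6.77, C 2.32, F 1.95, B 0.3. Add prey in this order while the next type's profitability exceeds the intake rate on those already taken.
Rate on top 1: 4.286. H: 6.77 > 4.286 → include.
Rate on top 2: 4.779. C: 2.32 < 4.779 → exclude; stop.
Optimal diet: A, H — 2 of 5 types.

2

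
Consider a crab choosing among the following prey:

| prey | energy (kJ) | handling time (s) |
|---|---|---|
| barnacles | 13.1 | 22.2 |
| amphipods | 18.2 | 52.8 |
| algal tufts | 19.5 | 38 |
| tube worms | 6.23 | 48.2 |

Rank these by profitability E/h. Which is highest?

In descending order of E/h:
barnacles: 13.1/22.2 = 0.59 kJ/s
algal tufts: 19.5/38 = 0.513 kJ/s
amphipods: 18.2/52.8 = 0.345 kJ/s
tube worms: 6.23/48.2 = 0.129 kJ/s

barnacles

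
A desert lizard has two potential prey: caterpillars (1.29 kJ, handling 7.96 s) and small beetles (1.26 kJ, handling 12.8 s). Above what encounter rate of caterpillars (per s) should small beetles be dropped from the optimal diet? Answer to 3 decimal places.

0.194 per s

At the threshold, the rate on caterpillars alone equals the profitability of small beetles: λ·1.29/(1 + λ·7.96) = 1.26/12.8 = 0.09844.
Rearranging, λ(1.29 − 0.09844×7.96) = 0.09844, so λ = 0.09844/0.5064 = 0.1944 per s.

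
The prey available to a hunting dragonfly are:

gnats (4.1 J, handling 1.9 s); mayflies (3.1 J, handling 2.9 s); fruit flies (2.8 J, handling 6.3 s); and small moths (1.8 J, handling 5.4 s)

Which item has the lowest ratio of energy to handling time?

Profitability E/h (J/s): gnats = 4.1/1.9 = 2.16, mayflies = 3.1/2.9 = 1.07, fruit flies = 2.8/6.3 = 0.444, small moths = 1.8/5.4 = 0.333.
Ranked: gnats > mayflies > fruit flies > small moths.

small moths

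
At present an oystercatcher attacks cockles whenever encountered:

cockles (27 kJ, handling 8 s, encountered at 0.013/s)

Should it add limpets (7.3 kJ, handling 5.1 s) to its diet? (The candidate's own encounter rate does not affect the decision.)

Current rate: (0.013×27)/(1 + 0.013×8) = 0.3179 kJ/s.
limpets: E/h = 7.3/5.1 = 1.431 kJ/s.
Since 1.431 > R, including limpets increases the long-run rate.

Yes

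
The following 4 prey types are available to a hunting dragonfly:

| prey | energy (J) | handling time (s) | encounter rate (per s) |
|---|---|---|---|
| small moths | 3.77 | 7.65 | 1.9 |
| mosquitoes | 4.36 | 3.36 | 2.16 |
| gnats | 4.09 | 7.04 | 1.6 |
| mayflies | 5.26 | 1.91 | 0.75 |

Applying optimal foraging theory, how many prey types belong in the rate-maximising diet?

1

E/h in descending order: mayflies 2.75, mosquitoes 1.3, gnats 0.581, small moths 0.493 J/s. The optimal diet is the largest prefix of this list for which every included type satisfies E_i/h_i > R on the types above it.
Rate on top 1: 1.622. mosquitoes: 1.3 < 1.622 → exclude; stop.
Optimal diet: mayflies — 1 of 4 types.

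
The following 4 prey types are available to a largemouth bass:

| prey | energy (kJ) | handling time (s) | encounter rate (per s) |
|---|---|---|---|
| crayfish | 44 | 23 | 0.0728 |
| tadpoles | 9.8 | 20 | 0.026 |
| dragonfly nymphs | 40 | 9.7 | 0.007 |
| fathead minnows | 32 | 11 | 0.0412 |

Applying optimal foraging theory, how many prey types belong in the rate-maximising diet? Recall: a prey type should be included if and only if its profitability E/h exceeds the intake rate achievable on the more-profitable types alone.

Profitabilities (E/h, kJ/s): dragonfly nymphs 4.12, fathead minnows 2.91, crayfish 1.91, tadpoles 0.49. Add prey in this order while the next type's profitability exceeds the intake rate on those already taken.
Rate on top 1: 0.2622. fathead minnows: 2.91 > 0.2622 → include.
Rate on top 2: 1.051. crayfish: 1.91 > 1.051 → include.
Rate on top 3: 1.503. tadpoles: 0.49 < 1.503 → exclude; stop.
Optimal diet: dragonfly nymphs, fathead minnows, crayfish — 3 of 4 types.

3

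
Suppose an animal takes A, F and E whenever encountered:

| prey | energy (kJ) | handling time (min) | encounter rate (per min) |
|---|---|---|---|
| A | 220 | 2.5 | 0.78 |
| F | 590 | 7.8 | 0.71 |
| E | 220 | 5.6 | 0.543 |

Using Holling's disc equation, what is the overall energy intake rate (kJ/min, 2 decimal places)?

R = Σλ_iE_i / (1 + Σλ_ih_i)
Numerator: 0.78×220 + 0.71×590 + 0.543×220 = 710
Denominator: 1 + 0.78×2.5 + 0.71×7.8 + 0.543×5.6 = 11.53
R = 710/11.53 = 61.58 kJ/min

61.58 kJ/min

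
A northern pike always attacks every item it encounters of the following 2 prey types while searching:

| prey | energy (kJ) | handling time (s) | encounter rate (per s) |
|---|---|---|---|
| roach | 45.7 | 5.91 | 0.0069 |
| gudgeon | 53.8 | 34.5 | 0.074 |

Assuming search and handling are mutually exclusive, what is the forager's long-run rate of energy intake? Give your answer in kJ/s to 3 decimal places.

1.196 kJ/s

Energy encountered per unit search time: 0.0069×45.7 + 0.074×53.8 = 4.297 kJ/s.
Handling time per unit search time: 0.0069×5.91 + 0.074×34.5 = 2.594.
Rate = 4.297/(1 + 2.594) = 1.196 kJ/s.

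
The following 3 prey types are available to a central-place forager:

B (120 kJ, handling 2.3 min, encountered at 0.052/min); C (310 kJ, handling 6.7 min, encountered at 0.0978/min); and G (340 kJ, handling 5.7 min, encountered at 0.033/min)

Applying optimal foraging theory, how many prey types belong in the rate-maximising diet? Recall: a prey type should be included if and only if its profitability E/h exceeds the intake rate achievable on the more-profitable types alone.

3

Profitabilities (E/h, kJ/min): G 59.6, B 52.2, C 46.3. Add prey in this order while the next type's profitability exceeds the intake rate on those already taken.
Rate on top 1: 9.444. B: 52.2 > 9.444 → include.
Rate on top 2: 13.35. C: 46.3 > 13.35 → include.
Optimal diet: G, B, C — 3 of 3 types.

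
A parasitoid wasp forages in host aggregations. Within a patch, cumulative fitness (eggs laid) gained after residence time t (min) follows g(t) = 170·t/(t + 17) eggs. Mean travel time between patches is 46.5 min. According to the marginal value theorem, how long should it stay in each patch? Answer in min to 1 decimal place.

28.1 min

Optimal t* satisfies g'(t*) = g(t*)/(T + t*).
g'(t) = 170·17/(t + 17)². Setting 170·17/(t+17)² = 170t/[(t+17)(46.5+t)] gives 17(46.5+t) = t(t+17), so t² = 17×46.5 = 790.5.
t* = √790.5 = 28.12 min.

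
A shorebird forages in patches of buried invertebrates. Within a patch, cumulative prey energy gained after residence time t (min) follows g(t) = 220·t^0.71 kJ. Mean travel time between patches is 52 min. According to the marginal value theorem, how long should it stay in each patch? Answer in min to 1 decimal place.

Optimal t* satisfies g'(t*) = g(t*)/(T + t*).
g'(t) = 0.71·220·t^-0.29. Setting 0.71·220·t^-0.29 = 220·t^0.71/(52+t) gives 0.71(52+t) = t, so 0.29·t = 0.71×52.
t* = 0.71×52/0.29 = 127.3 min.

127.3 min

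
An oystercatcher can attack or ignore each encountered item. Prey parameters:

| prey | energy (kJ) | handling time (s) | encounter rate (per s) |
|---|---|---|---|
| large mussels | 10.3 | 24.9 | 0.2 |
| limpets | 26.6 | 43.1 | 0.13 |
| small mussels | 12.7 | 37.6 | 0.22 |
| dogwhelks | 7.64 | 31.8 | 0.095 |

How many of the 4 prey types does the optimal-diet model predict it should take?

1

E/h in descending order: limpets 0.617, large mussels 0.414, small mussels 0.338, dogwhelks 0.24 kJ/s. The optimal diet is the largest prefix of this list for which every included type satisfies E_i/h_i > R on the types above it.
Rate on top 1: 0.5237. large mussels: 0.414 < 0.5237 → exclude; stop.
Optimal diet: limpets — 1 of 4 types.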